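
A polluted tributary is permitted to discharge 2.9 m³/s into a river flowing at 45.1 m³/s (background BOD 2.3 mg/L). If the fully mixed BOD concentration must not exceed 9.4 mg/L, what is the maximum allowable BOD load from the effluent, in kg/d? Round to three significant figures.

Mass balance at the limit: 45.10·2.300 + 2.900·Cₑ = 48.00·9.4 → Cₑ = 119.8 mg/L.
Load = 2.900 m³/s × 119.8 g/m³ × 86 400 s/d = 30020 kg/d.

30000 kg/d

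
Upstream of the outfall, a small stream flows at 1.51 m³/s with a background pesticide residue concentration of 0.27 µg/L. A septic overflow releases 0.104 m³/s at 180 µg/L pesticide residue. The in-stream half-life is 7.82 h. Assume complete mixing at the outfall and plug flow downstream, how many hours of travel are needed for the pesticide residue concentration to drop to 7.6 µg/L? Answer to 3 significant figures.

5.01 h

Conservation of mass: C = (1.510·0.2700 + 0.1040·180.0) / 1.614 = 19.13/1.614 = 11.85 µg/L.
Half-life 7.82 h → k = ln 2 / 7.82 = 0.08864 h⁻¹ = 2.127 d⁻¹.
11.85·exp(−k·t) = 7.6 → t = ln(11.85/7.6)/k = 18040 s = 5.012 h.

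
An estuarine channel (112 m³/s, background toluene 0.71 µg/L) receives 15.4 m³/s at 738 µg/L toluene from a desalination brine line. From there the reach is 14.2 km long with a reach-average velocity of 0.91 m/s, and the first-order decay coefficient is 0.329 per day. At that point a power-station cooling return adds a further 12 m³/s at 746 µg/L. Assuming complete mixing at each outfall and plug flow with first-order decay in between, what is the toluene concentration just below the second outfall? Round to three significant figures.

142 µg/L

Mixed concentration C = ΣQC/ΣQ = (112.0·0.7100 + 15.40·738.0) / 127.4 = 11440/127.4 = 89.83 µg/L; combined flow 127.4 m³/s.
Travel time t = 14.2·1000 / 0.91 = 15600 s = 4.335 h.
Applying C = C₀e^(−kt): 89.83 × 0.9423 = 84.65 µg/L.
At the second outfall, C = (127.4·84.65 + 12.00·746.0) / (127.4 + 12.00) = 141.6 µg/L.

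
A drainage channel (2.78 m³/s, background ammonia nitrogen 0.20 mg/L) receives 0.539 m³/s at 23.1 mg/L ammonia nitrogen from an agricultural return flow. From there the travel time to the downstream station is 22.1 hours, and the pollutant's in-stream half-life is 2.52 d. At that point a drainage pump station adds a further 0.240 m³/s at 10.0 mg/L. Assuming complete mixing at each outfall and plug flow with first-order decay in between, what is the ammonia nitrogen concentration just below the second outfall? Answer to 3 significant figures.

Mass balance: C = (2.780·0.2000 + 0.5390·23.10) / 3.319 = 13.01/3.319 = 3.919 mg/L; combined flow 3.319 m³/s.
Half-life 2.52 d → k = ln 2 / 2.52 = 0.2751 d⁻¹.
Applying C = C₀e^(−kt): 3.919 × 0.7762 = 3.042 mg/L.
At the second outfall, C = (3.319·3.042 + 0.2400·10.00) / (3.319 + 0.2400) = 3.511 mg/L.

3.51 mg/L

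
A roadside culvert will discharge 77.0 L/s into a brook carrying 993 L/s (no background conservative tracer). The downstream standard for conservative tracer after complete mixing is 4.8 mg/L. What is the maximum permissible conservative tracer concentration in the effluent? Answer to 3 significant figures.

At the limit, (Qr·Cr + Qe·Cₑ)/(Qr + Qe) = 4.8:
Cₑ = (1070·4.8 − 993.0·0) / 77.00 = 66.70 mg/L.

66.7 mg/L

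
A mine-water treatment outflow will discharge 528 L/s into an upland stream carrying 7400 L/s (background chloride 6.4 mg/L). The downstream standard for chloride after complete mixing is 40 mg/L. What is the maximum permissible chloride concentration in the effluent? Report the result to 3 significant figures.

511 mg/L

At the limit, (Qr·Cr + Qe·Cₑ)/(Qr + Qe) = 40:
Cₑ = (7928·40 − 7400·6.400) / 528.0 = 510.9 mg/L.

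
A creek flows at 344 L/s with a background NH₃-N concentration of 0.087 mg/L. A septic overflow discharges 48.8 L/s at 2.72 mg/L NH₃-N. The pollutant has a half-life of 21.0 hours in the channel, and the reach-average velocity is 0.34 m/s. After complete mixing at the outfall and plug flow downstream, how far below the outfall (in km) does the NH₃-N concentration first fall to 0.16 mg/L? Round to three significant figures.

After mixing, C = (344.0·0.08700 + 48.80·2.720) / 392.8 = 162.7/392.8 = 0.4141 mg/L.
Half-life 21.0 h → k = ln 2 / 21.0 = 0.03301 h⁻¹ = 0.7922 d⁻¹.
Set 0.4141·exp(−k·t) = 0.16 → t = ln(0.4141/0.16)/k = 103700 s = 28.81 h.
Distance = v·t = 0.34·103700 = 35260 m = 35.26 km.

35.3 km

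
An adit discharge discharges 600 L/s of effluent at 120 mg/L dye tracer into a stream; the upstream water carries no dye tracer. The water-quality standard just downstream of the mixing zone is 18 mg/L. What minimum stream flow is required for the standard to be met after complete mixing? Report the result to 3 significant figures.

Set C_mix = 18: (Q·0 + 600.0·120.0) / (Q + 600.0) = 18
→ Q = 600.0·(120.0 − 18)/(18 − 0) = 3400 L/s.

3400 L/s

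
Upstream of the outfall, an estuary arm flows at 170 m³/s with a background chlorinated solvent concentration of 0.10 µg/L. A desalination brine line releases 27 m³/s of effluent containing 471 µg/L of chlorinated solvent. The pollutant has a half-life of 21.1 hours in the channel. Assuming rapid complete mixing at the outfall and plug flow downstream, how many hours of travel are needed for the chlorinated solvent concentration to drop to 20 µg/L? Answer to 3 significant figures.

After mixing, C = (170.0·0.1000 + 27.00·471.0) / 197.0 = 12730/197.0 = 64.64 µg/L.
Half-life 21.1 h → k = ln 2 / 21.1 = 0.03285 h⁻¹ = 0.7884 d⁻¹.
64.64·exp(−k·t) = 20 → t = ln(64.64/20)/k = 128600 s = 35.71 h.

35.7 h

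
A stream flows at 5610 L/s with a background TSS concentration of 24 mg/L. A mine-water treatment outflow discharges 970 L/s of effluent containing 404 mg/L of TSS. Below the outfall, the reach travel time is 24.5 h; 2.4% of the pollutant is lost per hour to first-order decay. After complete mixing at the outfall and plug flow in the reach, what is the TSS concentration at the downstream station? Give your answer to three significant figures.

Flow-weighted average: C = (5610·24.00 + 970.0·404.0) / 6580 = 526500/6580 = 80.02 mg/L.
2.4%/h lost → k = −ln(1 − 0.024) = 0.02429 h⁻¹.
Applying C = C₀e^(−kt): 80.02 × 0.5515 = 44.13 mg/L.

44.1 mg/L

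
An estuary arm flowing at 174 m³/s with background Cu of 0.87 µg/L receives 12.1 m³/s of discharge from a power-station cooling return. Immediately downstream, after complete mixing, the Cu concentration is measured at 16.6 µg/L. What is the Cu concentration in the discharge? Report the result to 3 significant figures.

243 µg/L

Mass balance: 174.0·0.8700 + 12.10·Cₑ = 186.1·16.60
→ Cₑ = (186.1·16.60 − 174.0·0.8700) / 12.10 = 242.8 µg/L.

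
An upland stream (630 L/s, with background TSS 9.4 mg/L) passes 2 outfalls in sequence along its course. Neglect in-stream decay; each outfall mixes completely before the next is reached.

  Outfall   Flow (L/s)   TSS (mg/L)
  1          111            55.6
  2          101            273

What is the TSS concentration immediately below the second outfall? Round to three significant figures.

Outfall 1: combined Q = 741.0 L/s; C = (630.0·9.400 + 111.0·55.60)/741.0 = 16.32 mg/L.
Outfall 2: combined Q = 842.0 L/s; C = (741.0·16.32 + 101.0·273.0)/842.0 = 47.11 mg/L.

47.1 mg/L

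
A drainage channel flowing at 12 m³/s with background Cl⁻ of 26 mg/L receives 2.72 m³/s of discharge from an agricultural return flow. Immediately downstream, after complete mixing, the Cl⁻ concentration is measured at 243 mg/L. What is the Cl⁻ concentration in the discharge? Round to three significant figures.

1200 mg/L

Mass balance: 12.00·26.00 + 2.720·Cₑ = 14.72·243.0
→ Cₑ = (14.72·243.0 − 12.00·26.00) / 2.720 = 1200 mg/L.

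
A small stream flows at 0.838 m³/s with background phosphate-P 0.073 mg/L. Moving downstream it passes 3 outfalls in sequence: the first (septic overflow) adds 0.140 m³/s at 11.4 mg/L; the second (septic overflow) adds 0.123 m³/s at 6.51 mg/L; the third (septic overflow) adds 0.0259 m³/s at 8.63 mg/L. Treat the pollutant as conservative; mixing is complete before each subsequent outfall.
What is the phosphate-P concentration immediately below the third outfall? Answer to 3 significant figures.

Below outfall 1: Q → 0.9780 m³/s, C = (0.8380·0.07300 + 0.1400·11.40)/0.9780 = 1.694 mg/L.
Below outfall 2: Q → 1.101 m³/s, C = (0.9780·1.694 + 0.1230·6.510)/1.101 = 2.232 mg/L.
Below outfall 3: Q → 1.127 m³/s, C = (1.101·2.232 + 0.02590·8.630)/1.127 = 2.379 mg/L.

2.38 mg/L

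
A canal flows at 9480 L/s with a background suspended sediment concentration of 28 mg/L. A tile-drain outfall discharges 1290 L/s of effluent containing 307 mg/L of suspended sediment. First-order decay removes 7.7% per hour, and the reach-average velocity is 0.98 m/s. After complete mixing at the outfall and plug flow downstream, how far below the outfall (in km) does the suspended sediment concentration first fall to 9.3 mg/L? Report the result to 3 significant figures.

83.1 km

Conservation of mass: C = (9480·28.00 + 1290·307.0) / 10770 = 661500/10770 = 61.42 mg/L.
7.7%/h lost → k = −ln(1 − 0.077) = 0.08013 h⁻¹.
Set 61.42·exp(−k·t) = 9.3 → t = ln(61.42/9.3)/k = 84810 s = 23.56 h.
Distance = v·t = 0.98·84810 = 83120 m = 83.12 km.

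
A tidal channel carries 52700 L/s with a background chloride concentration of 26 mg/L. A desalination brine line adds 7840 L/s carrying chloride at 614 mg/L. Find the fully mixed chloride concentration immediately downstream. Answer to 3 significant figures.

102 mg/L

Flow-weighted average: C = (52700·26.00 + 7840·614.0) / 60540 = 6184000/60540 = 102.1 mg/L.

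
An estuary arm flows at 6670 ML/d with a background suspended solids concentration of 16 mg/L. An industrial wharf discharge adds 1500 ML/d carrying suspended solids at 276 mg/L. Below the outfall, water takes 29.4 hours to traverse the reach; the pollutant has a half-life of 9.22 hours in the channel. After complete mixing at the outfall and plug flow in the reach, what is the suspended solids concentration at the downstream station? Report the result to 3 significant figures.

6.99 mg/L

Flow-weighted average: C = (6670·16.00 + 1500·276.0) / 8170 = 520700/8170 = 63.74 mg/L.
Half-life 9.22 h → k = ln 2 / 9.22 = 0.07518 h⁻¹ = 1.804 d⁻¹.
Decay over the reach: 63.74·exp(−kt) = 63.74·0.1097 = 6.990 mg/L.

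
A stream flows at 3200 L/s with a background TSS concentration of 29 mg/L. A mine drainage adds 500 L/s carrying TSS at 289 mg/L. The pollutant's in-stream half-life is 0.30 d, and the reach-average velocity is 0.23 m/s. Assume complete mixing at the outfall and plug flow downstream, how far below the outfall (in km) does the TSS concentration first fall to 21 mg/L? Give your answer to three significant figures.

9.60 km

Conservation of mass: C = (3200·29.00 + 500.0·289.0) / 3700 = 237300/3700 = 64.14 mg/L.
Half-life 0.30 d → k = ln 2 / 0.30 = 2.310 d⁻¹.
Set 64.14·exp(−k·t) = 21 → t = ln(64.14/21)/k = 41750 s = 11.60 h.
Distance = v·t = 0.23·41750 = 9603 m = 9.603 km.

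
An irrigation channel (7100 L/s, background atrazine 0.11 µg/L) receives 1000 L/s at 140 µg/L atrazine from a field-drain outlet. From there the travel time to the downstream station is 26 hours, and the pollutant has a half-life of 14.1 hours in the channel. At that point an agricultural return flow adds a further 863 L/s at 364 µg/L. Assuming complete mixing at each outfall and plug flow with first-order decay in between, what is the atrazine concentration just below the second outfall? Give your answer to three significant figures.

39.4 µg/L

Mass balance: C = (7100·0.1100 + 1000·140.0) / 8100 = 140800/8100 = 17.38 µg/L; combined flow 8100 L/s.
Half-life 14.1 h → k = ln 2 / 14.1 = 0.04916 h⁻¹ = 1.180 d⁻¹.
Decay over the reach: 17.38·exp(−kt) = 17.38·0.2786 = 4.841 µg/L.
Second outfall: C = (8100·4.841 + 863.0·364.0)/8963 = 39.42 µg/L.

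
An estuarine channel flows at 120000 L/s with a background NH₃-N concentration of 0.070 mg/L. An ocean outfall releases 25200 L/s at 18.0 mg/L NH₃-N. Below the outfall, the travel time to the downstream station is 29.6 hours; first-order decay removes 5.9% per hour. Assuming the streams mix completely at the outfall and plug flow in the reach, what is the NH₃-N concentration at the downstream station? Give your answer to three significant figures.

Conservation of mass: C = (120000·0.07000 + 25200·18.00) / 145200 = 462000/145200 = 3.182 mg/L.
5.9%/h lost → k = −ln(1 − 0.059) = 0.06081 h⁻¹.
Decay over the reach: 3.182·exp(−kt) = 3.182·0.1653 = 0.5259 mg/L.

0.526 mg/L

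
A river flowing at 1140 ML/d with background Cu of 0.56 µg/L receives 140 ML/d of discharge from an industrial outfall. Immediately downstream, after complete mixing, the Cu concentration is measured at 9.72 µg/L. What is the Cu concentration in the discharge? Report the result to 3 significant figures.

84.3 µg/L

Mass balance: 1140·0.5600 + 140.0·Cₑ = 1280·9.720
→ Cₑ = (1280·9.720 − 1140·0.5600) / 140.0 = 84.31 µg/L.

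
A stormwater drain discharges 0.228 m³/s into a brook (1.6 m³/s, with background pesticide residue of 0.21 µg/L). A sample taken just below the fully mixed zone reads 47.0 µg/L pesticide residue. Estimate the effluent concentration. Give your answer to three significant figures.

Mass balance: 1.600·0.2100 + 0.2280·Cₑ = 1.828·47.00
→ Cₑ = (1.828·47.00 − 1.600·0.2100) / 0.2280 = 375.4 µg/L.

375 µg/L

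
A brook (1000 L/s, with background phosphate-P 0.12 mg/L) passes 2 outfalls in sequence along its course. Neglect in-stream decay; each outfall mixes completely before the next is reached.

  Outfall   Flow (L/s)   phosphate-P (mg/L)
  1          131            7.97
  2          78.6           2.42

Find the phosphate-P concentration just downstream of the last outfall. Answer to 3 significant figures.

After outfall 1: Q = 1000 + 131.0 = 1131 L/s; C = (1000·0.1200 + 131.0·7.970)/1131 = 1.029 mg/L.
After outfall 2: Q = 1131 + 78.60 = 1210 L/s; C = (1131·1.029 + 78.60·2.420)/1210 = 1.120 mg/L.

1.12 mg/L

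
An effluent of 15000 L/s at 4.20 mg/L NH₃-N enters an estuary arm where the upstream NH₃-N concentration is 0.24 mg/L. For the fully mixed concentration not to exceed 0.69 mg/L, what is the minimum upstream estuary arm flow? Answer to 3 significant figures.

Set C_mix = 0.69: (Q·0.2400 + 15000·4.200) / (Q + 15000) = 0.69
→ Q = 15000·(4.200 − 0.69)/(0.69 − 0.2400) = 117000 L/s.

117000 L/s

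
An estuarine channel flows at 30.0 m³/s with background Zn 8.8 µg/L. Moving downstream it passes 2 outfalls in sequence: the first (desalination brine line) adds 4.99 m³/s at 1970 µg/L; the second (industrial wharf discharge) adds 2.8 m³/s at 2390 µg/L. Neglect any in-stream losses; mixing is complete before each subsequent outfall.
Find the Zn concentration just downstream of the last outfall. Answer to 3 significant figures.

Outfall 1: combined Q = 34.99 m³/s; C = (30.00·8.800 + 4.990·1970)/34.99 = 288.5 µg/L.
Outfall 2: combined Q = 37.79 m³/s; C = (34.99·288.5 + 2.800·2390)/37.79 = 444.2 µg/L.

444 µg/L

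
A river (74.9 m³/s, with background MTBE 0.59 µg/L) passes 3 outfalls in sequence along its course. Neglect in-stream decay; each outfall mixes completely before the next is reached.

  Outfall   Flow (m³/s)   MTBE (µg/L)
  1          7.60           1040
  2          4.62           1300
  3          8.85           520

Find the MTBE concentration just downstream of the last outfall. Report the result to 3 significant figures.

Below outfall 1: Q → 82.50 m³/s, C = (74.90·0.5900 + 7.600·1040)/82.50 = 96.34 µg/L.
Below outfall 2: Q → 87.12 m³/s, C = (82.50·96.34 + 4.620·1300)/87.12 = 160.2 µg/L.
Below outfall 3: Q → 95.97 m³/s, C = (87.12·160.2 + 8.850·520.0)/95.97 = 193.4 µg/L.

193 µg/L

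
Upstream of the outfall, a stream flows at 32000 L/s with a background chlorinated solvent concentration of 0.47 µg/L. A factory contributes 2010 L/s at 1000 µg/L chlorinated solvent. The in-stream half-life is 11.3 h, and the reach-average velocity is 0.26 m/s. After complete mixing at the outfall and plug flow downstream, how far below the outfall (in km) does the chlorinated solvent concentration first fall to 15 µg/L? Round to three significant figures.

Mass balance: C = (32000·0.4700 + 2010·1000) / 34010 = 2025000/34010 = 59.54 µg/L.
Half-life 11.3 h → k = ln 2 / 11.3 = 0.06134 h⁻¹ = 1.472 d⁻¹.
Set 59.54·exp(−k·t) = 15 → t = ln(59.54/15)/k = 80910 s = 22.48 h.
Distance = v·t = 0.26·80910 = 21040 m = 21.04 km.

21.0 km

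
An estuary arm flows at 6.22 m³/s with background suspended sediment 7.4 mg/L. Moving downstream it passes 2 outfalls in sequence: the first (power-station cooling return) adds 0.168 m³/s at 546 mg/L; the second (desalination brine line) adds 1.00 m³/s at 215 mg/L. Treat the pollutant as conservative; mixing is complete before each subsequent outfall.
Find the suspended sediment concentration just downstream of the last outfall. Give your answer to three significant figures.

After outfall 1: Q = 6.220 + 0.1680 = 6.388 m³/s; C = (6.220·7.400 + 0.1680·546.0)/6.388 = 21.56 mg/L.
After outfall 2: Q = 6.388 + 1.000 = 7.388 m³/s; C = (6.388·21.56 + 1.000·215.0)/7.388 = 47.75 mg/L.

47.7 mg/L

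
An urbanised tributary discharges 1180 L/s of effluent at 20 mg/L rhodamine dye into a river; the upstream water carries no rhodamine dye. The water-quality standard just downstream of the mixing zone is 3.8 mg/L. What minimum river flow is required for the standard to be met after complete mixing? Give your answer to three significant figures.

5030 L/s

Set C_mix = 3.8: (Q·0 + 1180·20.00) / (Q + 1180) = 3.8
→ Q = 1180·(20.00 − 3.8)/(3.8 − 0) = 5031 L/s.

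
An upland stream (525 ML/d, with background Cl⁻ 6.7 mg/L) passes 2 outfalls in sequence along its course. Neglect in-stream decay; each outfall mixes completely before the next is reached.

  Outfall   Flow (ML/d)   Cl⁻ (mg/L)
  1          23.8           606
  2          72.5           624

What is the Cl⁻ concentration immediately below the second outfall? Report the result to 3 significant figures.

Below outfall 1: Q → 548.8 ML/d, C = (525.0·6.700 + 23.80·606.0)/548.8 = 32.69 mg/L.
Below outfall 2: Q → 621.3 ML/d, C = (548.8·32.69 + 72.50·624.0)/621.3 = 101.7 mg/L.

102 mg/L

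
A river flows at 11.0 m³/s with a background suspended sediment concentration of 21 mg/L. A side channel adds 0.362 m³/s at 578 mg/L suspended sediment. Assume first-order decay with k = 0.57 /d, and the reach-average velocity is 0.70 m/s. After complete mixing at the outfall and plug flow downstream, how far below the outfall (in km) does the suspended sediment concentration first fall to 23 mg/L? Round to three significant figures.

55.3 km

Conservation of mass: C = (11.00·21.00 + 0.3620·578.0) / 11.36 = 440.2/11.36 = 38.75 mg/L.
Set 38.75·exp(−k·t) = 23 → t = ln(38.75/23)/k = 79050 s = 21.96 h.
Distance = v·t = 0.70·79050 = 55340 m = 55.34 km.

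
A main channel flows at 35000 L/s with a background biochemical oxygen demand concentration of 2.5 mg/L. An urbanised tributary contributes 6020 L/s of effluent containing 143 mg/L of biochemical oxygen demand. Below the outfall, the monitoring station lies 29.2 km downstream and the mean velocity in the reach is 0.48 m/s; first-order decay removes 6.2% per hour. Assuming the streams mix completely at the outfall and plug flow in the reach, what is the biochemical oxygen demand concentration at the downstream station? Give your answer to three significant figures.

7.84 mg/L

Mixed concentration C = ΣQC/ΣQ = (35000·2.500 + 6020·143.0) / 41020 = 948400/41020 = 23.12 mg/L.
Travel time t = 29.2·1000 / 0.48 = 60830 s = 16.90 h.
6.2%/h lost → k = −ln(1 − 0.062) = 0.06401 h⁻¹.
Applying C = C₀e^(−kt): 23.12 × 0.3391 = 7.839 mg/L.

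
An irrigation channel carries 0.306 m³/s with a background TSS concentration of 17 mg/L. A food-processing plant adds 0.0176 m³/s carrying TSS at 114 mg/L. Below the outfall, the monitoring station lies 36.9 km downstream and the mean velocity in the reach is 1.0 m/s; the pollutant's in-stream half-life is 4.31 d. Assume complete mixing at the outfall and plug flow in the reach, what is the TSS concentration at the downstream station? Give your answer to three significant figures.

After mixing, C = (0.3060·17.00 + 0.01760·114.0) / 0.3236 = 7.208/0.3236 = 22.28 mg/L.
Travel time t = 36.9·1000 / 1.0 = 36900 s = 10.25 h.
Half-life 4.31 d → k = ln 2 / 4.31 = 0.1608 d⁻¹.
After decay, C = 22.28 × e^(−kt) = 22.28 × 0.9336 = 20.80 mg/L.

20.8 mg/L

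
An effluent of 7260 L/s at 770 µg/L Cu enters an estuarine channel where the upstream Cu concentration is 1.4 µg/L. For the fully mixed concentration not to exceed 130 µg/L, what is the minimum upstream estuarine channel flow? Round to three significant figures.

Set C_mix = 130: (Q·1.400 + 7260·770.0) / (Q + 7260) = 130
→ Q = 7260·(770.0 − 130)/(130 − 1.400) = 36130 L/s.

36100 L/s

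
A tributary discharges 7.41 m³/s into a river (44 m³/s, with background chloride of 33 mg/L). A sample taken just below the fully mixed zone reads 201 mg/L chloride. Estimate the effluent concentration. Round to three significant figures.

Mass balance: 44.00·33.00 + 7.410·Cₑ = 51.41·201.0
→ Cₑ = (51.41·201.0 − 44.00·33.00) / 7.410 = 1199 mg/L.

1200 mg/L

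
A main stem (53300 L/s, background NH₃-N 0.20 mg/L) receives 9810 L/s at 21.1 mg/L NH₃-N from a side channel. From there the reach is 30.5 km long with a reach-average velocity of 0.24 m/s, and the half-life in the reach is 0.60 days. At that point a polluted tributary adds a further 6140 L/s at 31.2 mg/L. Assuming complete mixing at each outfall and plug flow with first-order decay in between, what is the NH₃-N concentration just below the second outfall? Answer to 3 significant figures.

3.34 mg/L

Flow-weighted average: C = (53300·0.2000 + 9810·21.10) / 63110 = 217700/63110 = 3.449 mg/L; combined flow 63110 L/s.
Travel time t = 30.5·1000 / 0.24 = 127100 s = 35.30 h.
Half-life 0.60 d → k = ln 2 / 0.60 = 1.155 d⁻¹.
Decay over the reach: 3.449·exp(−kt) = 3.449·0.1828 = 0.6305 mg/L.
At the second outfall, C = (63110·0.6305 + 6140·31.20) / (63110 + 6140) = 3.341 mg/L.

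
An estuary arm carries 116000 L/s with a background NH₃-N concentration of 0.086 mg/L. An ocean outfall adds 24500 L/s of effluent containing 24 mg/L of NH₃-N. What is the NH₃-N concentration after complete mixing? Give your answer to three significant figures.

4.26 mg/L

Conservation of mass: C = (116000·0.08600 + 24500·24.00) / 140500 = 598000/140500 = 4.256 mg/L.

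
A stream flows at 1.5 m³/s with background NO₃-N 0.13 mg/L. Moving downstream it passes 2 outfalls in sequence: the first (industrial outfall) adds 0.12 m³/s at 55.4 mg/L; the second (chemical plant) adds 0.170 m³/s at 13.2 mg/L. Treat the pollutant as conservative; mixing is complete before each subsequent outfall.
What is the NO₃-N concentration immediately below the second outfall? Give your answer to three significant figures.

5.08 mg/L

After outfall 1: Q = 1.500 + 0.1200 = 1.620 m³/s; C = (1.500·0.1300 + 0.1200·55.40)/1.620 = 4.224 mg/L.
After outfall 2: Q = 1.620 + 0.1700 = 1.790 m³/s; C = (1.620·4.224 + 0.1700·13.20)/1.790 = 5.077 mg/L.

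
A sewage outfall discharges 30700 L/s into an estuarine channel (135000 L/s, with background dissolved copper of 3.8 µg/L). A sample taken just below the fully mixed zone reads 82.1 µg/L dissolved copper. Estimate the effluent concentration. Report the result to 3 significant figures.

426 µg/L

Mass balance: 135000·3.800 + 30700·Cₑ = 165700·82.10
→ Cₑ = (165700·82.10 − 135000·3.800) / 30700 = 426.4 µg/L.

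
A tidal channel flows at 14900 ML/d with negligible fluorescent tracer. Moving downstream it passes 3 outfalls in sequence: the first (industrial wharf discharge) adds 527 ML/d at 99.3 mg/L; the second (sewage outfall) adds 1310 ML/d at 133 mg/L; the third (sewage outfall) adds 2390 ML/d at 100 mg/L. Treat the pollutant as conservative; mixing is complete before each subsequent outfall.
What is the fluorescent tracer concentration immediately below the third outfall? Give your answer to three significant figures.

Below outfall 1: Q → 15430 ML/d, C = (14900·0 + 527.0·99.30)/15430 = 3.392 mg/L.
Below outfall 2: Q → 16740 ML/d, C = (15430·3.392 + 1310·133.0)/16740 = 13.54 mg/L.
Below outfall 3: Q → 19130 ML/d, C = (16740·13.54 + 2390·100.0)/19130 = 24.34 mg/L.

24.3 mg/L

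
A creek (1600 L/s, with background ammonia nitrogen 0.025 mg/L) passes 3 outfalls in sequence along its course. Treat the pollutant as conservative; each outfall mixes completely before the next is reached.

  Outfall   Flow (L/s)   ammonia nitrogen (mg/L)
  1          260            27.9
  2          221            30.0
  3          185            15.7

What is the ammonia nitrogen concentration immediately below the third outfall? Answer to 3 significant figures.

Outfall 1: combined Q = 1860 L/s; C = (1600·0.02500 + 260.0·27.90)/1860 = 3.922 mg/L.
Outfall 2: combined Q = 2081 L/s; C = (1860·3.922 + 221.0·30.00)/2081 = 6.691 mg/L.
Outfall 3: combined Q = 2266 L/s; C = (2081·6.691 + 185.0·15.70)/2266 = 7.427 mg/L.

7.43 mg/L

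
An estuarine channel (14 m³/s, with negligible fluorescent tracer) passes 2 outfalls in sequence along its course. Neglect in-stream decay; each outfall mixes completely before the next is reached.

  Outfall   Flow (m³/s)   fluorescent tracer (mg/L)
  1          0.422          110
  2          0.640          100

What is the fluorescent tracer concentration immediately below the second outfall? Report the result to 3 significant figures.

Below outfall 1: Q → 14.42 m³/s, C = (14.00·0 + 0.4220·110.0)/14.42 = 3.219 mg/L.
Below outfall 2: Q → 15.06 m³/s, C = (14.42·3.219 + 0.6400·100.0)/15.06 = 7.331 mg/L.

7.33 mg/L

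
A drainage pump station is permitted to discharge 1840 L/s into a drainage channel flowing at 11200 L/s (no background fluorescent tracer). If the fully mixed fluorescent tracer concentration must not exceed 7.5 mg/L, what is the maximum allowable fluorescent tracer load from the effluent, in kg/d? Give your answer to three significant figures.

Mass balance at the limit: 11200·0 + 1840·Cₑ = 13040·7.5 → Cₑ = 53.15 mg/L.
1840 L/s = 1.840 m³/s. Load = 1.840 m³/s × 53.15 g/m³ × 86 400 s/d = 8450 kg/d.

8450 kg/d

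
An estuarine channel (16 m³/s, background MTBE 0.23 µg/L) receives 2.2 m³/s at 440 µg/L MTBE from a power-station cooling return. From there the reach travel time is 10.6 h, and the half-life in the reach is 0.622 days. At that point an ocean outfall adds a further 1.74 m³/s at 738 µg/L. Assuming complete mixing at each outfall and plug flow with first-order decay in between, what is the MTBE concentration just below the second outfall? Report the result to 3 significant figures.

Conservation of mass: C = (16.00·0.2300 + 2.200·440.0) / 18.20 = 971.7/18.20 = 53.39 µg/L; combined flow 18.20 m³/s.
Half-life 0.622 d → k = ln 2 / 0.622 = 1.114 d⁻¹.
Decay over the reach: 53.39·exp(−kt) = 53.39·0.6113 = 32.64 µg/L.
Second outfall: C = (18.20·32.64 + 1.740·738.0)/19.94 = 94.19 µg/L.

94.2 µg/L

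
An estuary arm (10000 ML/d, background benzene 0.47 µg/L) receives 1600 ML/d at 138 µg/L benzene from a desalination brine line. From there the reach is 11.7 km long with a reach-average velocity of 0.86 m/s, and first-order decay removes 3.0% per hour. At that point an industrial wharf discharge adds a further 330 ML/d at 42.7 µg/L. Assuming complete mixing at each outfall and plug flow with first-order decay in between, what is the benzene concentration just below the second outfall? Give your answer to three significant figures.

18.0 µg/L

Mixed concentration C = ΣQC/ΣQ = (10000·0.4700 + 1600·138.0) / 11600 = 225500/11600 = 19.44 µg/L; combined flow 11600 ML/d.
Travel time t = 11.7·1000 / 0.86 = 13600 s = 3.779 h.
3.0%/h lost → k = −ln(1 − 0.03) = 0.03046 h⁻¹.
First-order decay: C = 19.44·exp(−k·t) = 19.44·0.8913 = 17.33 µg/L.
At the second outfall, C = (11600·17.33 + 330.0·42.70) / (11600 + 330.0) = 18.03 µg/L.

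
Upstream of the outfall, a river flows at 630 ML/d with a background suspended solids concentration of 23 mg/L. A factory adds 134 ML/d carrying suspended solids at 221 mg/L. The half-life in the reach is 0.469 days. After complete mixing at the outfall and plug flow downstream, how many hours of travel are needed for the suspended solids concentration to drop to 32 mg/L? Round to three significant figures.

After mixing, C = (630.0·23.00 + 134.0·221.0) / 764.0 = 44100/764.0 = 57.73 mg/L.
Half-life 0.469 d → k = ln 2 / 0.469 = 1.478 d⁻¹.
57.73·exp(−k·t) = 32 → t = ln(57.73/32)/k = 34490 s = 9.581 h.

9.58 h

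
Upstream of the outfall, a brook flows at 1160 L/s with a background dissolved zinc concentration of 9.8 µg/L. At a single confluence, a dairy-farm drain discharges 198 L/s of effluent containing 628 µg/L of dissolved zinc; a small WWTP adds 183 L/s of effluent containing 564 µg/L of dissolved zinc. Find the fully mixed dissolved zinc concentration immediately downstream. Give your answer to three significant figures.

After mixing, C = (1160·9.800 + 198.0·628.0 + 183.0·564.0) / 1541 = 238900/1541 = 155.0 µg/L.

155 µg/L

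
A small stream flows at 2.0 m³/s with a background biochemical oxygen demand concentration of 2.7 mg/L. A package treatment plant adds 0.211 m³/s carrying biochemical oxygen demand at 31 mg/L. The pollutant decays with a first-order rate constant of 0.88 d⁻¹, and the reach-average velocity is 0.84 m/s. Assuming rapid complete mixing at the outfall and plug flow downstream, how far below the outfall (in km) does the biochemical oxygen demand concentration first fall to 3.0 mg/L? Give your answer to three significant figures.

Flow-weighted average: C = (2.000·2.700 + 0.2110·31.00) / 2.211 = 11.94/2.211 = 5.401 mg/L.
Set 5.401·exp(−k·t) = 3.0 → t = ln(5.401/3.0)/k = 57720 s = 16.03 h.
Distance = v·t = 0.84·57720 = 48490 m = 48.49 km.

48.5 km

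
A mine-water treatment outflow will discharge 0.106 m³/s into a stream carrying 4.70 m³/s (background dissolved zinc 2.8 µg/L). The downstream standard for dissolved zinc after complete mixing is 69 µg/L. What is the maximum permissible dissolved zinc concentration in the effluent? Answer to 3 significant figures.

3000 µg/L

At the limit, (Qr·Cr + Qe·Cₑ)/(Qr + Qe) = 69:
Cₑ = (4.806·69 − 4.700·2.800) / 0.1060 = 3004 µg/L.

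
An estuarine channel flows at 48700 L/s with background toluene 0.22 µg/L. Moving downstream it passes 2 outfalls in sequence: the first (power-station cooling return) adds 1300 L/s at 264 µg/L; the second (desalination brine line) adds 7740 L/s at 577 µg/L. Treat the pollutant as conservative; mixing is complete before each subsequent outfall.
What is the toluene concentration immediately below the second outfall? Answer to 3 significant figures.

Below outfall 1: Q → 50000 L/s, C = (48700·0.2200 + 1300·264.0)/50000 = 7.078 µg/L.
Below outfall 2: Q → 57740 L/s, C = (50000·7.078 + 7740·577.0)/57740 = 83.48 µg/L.

83.5 µg/L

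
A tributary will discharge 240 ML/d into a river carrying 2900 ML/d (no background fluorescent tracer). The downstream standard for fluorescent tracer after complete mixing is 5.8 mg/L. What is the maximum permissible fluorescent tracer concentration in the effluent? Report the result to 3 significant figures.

75.9 mg/L

At the limit, (Qr·Cr + Qe·Cₑ)/(Qr + Qe) = 5.8:
Cₑ = (3140·5.8 − 2900·0) / 240.0 = 75.88 mg/L.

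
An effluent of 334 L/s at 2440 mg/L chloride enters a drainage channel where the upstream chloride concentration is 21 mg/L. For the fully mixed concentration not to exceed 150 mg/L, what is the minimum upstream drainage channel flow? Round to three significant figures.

5930 L/s

Set C_mix = 150: (Q·21.00 + 334.0·2440) / (Q + 334.0) = 150
→ Q = 334.0·(2440 − 150)/(150 − 21.00) = 5929 L/s.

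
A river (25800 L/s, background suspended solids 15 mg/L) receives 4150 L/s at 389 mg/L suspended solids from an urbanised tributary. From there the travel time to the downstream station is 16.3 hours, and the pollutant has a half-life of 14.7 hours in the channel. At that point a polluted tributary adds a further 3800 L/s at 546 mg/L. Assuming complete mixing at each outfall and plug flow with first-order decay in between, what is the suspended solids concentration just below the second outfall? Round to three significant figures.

After mixing, C = (25800·15.00 + 4150·389.0) / 29950 = 2001000/29950 = 66.82 mg/L; combined flow 29950 L/s.
Half-life 14.7 h → k = ln 2 / 14.7 = 0.04715 h⁻¹ = 1.132 d⁻¹.
After decay, C = 66.82 × e^(−kt) = 66.82 × 0.4637 = 30.98 mg/L.
At the second outfall, C = (29950·30.98 + 3800·546.0) / (29950 + 3800) = 88.97 mg/L.

89.0 mg/L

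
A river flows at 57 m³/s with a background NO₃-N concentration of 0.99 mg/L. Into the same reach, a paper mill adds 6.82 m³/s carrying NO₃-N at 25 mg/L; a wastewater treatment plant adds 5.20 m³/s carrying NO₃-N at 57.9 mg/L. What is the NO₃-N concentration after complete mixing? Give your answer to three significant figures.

7.65 mg/L

Mixed concentration C = ΣQC/ΣQ = (57.00·0.9900 + 6.820·25.00 + 5.200·57.90) / 69.02 = 528.0/69.02 = 7.650 mg/L.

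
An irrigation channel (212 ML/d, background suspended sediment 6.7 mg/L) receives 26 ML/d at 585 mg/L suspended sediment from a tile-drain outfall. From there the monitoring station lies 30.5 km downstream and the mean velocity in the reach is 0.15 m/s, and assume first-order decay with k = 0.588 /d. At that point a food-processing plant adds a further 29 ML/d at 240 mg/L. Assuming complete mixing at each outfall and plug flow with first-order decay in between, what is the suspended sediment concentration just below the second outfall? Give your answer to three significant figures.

41.7 mg/L

Mixed concentration C = ΣQC/ΣQ = (212.0·6.700 + 26.00·585.0) / 238.0 = 16630/238.0 = 69.88 mg/L; combined flow 238.0 ML/d.
Travel time t = 30.5·1000 / 0.15 = 203300 s = 56.48 h.
First-order decay: C = 69.88·exp(−k·t) = 69.88·0.2506 = 17.51 mg/L.
Second outfall: C = (238.0·17.51 + 29.00·240.0)/267.0 = 41.68 mg/L.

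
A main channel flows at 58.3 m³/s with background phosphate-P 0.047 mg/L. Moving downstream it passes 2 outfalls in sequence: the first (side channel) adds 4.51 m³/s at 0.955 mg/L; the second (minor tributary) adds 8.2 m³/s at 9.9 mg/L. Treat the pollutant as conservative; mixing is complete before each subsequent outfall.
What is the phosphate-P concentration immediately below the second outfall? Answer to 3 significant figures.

1.24 mg/L

Outfall 1: combined Q = 62.81 m³/s; C = (58.30·0.04700 + 4.510·0.9550)/62.81 = 0.1122 mg/L.
Outfall 2: combined Q = 71.01 m³/s; C = (62.81·0.1122 + 8.200·9.900)/71.01 = 1.242 mg/L.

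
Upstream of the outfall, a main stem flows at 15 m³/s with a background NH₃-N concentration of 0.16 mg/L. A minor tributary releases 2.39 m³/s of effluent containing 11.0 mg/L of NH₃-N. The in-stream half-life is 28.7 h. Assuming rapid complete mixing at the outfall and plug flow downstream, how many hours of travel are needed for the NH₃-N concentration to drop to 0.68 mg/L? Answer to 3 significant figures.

Mass balance: C = (15.00·0.1600 + 2.390·11.00) / 17.39 = 28.69/17.39 = 1.650 mg/L.
Half-life 28.7 h → k = ln 2 / 28.7 = 0.02415 h⁻¹ = 0.5796 d⁻¹.
1.650·exp(−k·t) = 0.68 → t = ln(1.650/0.68)/k = 132100 s = 36.70 h.

36.7 h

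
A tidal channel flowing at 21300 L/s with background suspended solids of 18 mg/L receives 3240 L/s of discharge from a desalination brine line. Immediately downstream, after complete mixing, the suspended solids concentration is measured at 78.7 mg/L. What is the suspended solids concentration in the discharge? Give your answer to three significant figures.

478 mg/L

Mass balance: 21300·18.00 + 3240·Cₑ = 24540·78.70
→ Cₑ = (24540·78.70 − 21300·18.00) / 3240 = 477.7 mg/L.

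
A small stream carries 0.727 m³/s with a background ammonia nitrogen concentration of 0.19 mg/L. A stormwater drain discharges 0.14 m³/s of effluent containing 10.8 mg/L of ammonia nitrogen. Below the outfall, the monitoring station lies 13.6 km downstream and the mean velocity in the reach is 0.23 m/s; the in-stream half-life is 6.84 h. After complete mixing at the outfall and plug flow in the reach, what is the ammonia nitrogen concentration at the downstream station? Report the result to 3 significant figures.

Flow-weighted average: C = (0.7270·0.1900 + 0.1400·10.80) / 0.8670 = 1.650/0.8670 = 1.903 mg/L.
Travel time t = 13.6·1000 / 0.23 = 59130 s = 16.43 h.
Half-life 6.84 h → k = ln 2 / 6.84 = 0.1013 h⁻¹ = 2.432 d⁻¹.
Decay over the reach: 1.903·exp(−kt) = 1.903·0.1893 = 0.3603 mg/L.

0.360 mg/L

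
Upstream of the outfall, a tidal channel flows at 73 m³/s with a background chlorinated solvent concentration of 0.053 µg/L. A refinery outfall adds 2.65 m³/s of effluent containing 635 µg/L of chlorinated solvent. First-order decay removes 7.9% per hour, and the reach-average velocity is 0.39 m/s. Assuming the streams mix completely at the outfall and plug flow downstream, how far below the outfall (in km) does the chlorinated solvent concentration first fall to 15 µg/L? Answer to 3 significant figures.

6.76 km

Conservation of mass: C = (73.00·0.05300 + 2.650·635.0) / 75.65 = 1687/75.65 = 22.30 µg/L.
7.9%/h lost → k = −ln(1 − 0.079) = 0.08230 h⁻¹.
Set 22.30·exp(−k·t) = 15 → t = ln(22.30/15)/k = 17340 s = 4.816 h.
Distance = v·t = 0.39·17340 = 6761 m = 6.761 km.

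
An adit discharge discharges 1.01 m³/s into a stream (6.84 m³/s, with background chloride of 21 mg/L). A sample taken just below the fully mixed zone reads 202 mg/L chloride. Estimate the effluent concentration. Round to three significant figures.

1430 mg/L

Mass balance: 6.840·21.00 + 1.010·Cₑ = 7.850·202.0
→ Cₑ = (7.850·202.0 − 6.840·21.00) / 1.010 = 1428 mg/L.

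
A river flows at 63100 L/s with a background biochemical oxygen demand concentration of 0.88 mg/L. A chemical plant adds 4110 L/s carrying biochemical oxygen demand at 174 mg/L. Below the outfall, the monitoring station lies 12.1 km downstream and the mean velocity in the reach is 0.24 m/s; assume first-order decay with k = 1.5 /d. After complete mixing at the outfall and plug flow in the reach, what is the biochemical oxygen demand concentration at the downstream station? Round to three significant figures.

4.78 mg/L

Flow-weighted average: C = (63100·0.8800 + 4110·174.0) / 67210 = 770700/67210 = 11.47 mg/L.
Travel time t = 12.1·1000 / 0.24 = 50420 s = 14.00 h.
Applying C = C₀e^(−kt): 11.47 × 0.4167 = 4.779 mg/L.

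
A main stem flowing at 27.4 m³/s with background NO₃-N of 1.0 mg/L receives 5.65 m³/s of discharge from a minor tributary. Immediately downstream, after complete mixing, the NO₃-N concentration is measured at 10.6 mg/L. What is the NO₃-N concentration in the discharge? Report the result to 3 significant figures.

Mass balance: 27.40·1.000 + 5.650·Cₑ = 33.05·10.60
→ Cₑ = (33.05·10.60 − 27.40·1.000) / 5.650 = 57.16 mg/L.

57.2 mg/L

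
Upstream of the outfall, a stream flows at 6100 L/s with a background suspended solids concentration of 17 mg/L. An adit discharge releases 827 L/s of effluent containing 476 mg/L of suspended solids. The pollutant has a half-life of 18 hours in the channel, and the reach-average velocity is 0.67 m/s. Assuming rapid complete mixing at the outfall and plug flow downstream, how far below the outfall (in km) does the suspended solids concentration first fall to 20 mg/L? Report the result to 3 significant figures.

80.1 km

Mixed concentration C = ΣQC/ΣQ = (6100·17.00 + 827.0·476.0) / 6927 = 497400/6927 = 71.80 mg/L.
Half-life 18 h → k = ln 2 / 18 = 0.03851 h⁻¹ = 0.9242 d⁻¹.
Set 71.80·exp(−k·t) = 20 → t = ln(71.80/20)/k = 119500 s = 33.19 h.
Distance = v·t = 0.67·119500 = 80060 m = 80.06 km.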